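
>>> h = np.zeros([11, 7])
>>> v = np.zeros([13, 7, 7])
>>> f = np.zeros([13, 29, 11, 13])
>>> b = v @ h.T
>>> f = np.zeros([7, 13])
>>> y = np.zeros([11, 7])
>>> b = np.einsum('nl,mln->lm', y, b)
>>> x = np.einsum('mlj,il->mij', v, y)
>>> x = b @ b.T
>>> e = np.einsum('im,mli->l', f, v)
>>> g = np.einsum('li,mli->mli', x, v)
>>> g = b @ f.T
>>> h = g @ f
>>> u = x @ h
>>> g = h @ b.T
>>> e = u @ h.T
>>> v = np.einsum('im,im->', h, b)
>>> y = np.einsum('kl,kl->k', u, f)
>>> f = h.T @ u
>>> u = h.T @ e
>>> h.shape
(7, 13)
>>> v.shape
()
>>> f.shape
(13, 13)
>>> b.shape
(7, 13)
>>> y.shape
(7,)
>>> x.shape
(7, 7)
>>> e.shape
(7, 7)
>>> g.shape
(7, 7)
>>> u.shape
(13, 7)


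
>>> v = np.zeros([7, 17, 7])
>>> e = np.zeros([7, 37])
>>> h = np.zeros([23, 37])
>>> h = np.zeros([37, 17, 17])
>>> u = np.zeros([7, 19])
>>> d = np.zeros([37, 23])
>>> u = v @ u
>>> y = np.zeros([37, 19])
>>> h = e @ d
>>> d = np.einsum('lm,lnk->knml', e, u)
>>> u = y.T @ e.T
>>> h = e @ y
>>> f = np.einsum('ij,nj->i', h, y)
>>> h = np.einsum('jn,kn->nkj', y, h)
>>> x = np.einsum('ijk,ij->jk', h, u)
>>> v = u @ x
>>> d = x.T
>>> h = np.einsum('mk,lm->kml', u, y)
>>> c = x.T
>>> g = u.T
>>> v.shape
(19, 37)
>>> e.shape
(7, 37)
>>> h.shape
(7, 19, 37)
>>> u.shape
(19, 7)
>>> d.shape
(37, 7)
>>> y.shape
(37, 19)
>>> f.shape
(7,)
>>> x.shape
(7, 37)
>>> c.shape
(37, 7)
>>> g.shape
(7, 19)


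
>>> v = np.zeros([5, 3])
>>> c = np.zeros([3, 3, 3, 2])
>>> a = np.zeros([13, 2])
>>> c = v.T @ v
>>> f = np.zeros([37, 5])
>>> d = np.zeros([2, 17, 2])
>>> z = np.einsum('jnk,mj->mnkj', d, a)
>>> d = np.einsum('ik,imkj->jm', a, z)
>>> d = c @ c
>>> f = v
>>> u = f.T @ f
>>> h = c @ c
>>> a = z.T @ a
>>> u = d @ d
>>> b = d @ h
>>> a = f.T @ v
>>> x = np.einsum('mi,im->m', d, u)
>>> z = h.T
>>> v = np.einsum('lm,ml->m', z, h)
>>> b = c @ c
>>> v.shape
(3,)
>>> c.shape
(3, 3)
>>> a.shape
(3, 3)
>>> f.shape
(5, 3)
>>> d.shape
(3, 3)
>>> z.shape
(3, 3)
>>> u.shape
(3, 3)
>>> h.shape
(3, 3)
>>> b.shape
(3, 3)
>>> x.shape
(3,)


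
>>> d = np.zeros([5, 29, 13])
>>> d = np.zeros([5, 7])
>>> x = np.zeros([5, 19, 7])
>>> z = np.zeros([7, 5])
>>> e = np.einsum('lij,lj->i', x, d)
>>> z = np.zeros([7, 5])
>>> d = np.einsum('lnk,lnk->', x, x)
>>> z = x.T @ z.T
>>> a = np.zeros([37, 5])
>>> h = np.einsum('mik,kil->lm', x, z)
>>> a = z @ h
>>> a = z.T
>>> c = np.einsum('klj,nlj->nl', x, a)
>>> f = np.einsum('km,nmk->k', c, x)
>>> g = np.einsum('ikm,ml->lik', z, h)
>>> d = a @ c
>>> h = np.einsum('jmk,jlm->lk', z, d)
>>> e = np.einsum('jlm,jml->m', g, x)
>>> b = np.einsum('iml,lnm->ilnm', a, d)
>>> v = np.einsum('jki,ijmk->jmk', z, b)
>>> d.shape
(7, 19, 19)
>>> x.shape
(5, 19, 7)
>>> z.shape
(7, 19, 7)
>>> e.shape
(19,)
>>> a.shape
(7, 19, 7)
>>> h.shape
(19, 7)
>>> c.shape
(7, 19)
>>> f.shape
(7,)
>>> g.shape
(5, 7, 19)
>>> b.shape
(7, 7, 19, 19)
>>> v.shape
(7, 19, 19)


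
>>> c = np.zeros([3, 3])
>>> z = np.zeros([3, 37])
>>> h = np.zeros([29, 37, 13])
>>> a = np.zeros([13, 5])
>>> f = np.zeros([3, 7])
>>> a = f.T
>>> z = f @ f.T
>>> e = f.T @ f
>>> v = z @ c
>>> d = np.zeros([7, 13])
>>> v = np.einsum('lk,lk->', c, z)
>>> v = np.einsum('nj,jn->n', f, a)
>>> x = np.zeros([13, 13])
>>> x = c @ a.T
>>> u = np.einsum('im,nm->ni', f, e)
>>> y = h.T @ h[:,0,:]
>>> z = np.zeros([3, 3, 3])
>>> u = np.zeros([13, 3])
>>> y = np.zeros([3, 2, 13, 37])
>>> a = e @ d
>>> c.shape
(3, 3)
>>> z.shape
(3, 3, 3)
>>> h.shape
(29, 37, 13)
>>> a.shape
(7, 13)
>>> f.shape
(3, 7)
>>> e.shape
(7, 7)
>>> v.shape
(3,)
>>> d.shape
(7, 13)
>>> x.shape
(3, 7)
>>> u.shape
(13, 3)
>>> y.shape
(3, 2, 13, 37)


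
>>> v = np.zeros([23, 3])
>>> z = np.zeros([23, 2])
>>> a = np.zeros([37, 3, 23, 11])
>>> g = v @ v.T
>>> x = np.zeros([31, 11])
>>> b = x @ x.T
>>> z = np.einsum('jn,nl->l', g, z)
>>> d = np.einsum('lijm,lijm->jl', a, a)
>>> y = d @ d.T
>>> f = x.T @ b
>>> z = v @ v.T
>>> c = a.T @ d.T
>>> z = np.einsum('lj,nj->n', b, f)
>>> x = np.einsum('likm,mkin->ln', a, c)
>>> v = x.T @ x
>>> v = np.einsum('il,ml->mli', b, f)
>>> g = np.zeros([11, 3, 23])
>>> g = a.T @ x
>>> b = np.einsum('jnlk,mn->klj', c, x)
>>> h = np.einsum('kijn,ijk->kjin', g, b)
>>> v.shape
(11, 31, 31)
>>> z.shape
(11,)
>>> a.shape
(37, 3, 23, 11)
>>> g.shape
(11, 23, 3, 23)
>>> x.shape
(37, 23)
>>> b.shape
(23, 3, 11)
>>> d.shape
(23, 37)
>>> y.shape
(23, 23)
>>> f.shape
(11, 31)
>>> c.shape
(11, 23, 3, 23)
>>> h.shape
(11, 3, 23, 23)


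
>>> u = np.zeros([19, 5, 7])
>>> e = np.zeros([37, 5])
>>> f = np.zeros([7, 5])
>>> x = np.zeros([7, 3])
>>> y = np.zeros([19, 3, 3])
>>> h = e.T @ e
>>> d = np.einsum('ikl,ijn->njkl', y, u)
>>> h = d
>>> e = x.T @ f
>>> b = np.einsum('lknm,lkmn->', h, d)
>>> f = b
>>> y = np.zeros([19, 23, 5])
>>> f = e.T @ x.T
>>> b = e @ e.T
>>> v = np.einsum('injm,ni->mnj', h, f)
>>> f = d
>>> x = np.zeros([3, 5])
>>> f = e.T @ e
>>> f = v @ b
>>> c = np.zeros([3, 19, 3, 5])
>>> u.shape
(19, 5, 7)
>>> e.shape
(3, 5)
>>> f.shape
(3, 5, 3)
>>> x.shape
(3, 5)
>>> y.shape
(19, 23, 5)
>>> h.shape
(7, 5, 3, 3)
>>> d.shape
(7, 5, 3, 3)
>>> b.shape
(3, 3)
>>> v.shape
(3, 5, 3)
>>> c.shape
(3, 19, 3, 5)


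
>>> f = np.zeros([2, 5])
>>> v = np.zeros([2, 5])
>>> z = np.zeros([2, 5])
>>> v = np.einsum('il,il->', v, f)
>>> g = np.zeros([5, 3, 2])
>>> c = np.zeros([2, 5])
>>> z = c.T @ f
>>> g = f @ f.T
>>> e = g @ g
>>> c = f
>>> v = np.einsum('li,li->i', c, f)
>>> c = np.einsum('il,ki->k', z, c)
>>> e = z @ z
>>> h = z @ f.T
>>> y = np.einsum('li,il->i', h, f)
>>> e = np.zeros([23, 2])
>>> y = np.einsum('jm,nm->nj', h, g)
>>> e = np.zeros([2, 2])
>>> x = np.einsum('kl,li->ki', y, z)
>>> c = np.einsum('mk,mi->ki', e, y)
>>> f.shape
(2, 5)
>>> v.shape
(5,)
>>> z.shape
(5, 5)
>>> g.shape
(2, 2)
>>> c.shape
(2, 5)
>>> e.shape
(2, 2)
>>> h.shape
(5, 2)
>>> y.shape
(2, 5)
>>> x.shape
(2, 5)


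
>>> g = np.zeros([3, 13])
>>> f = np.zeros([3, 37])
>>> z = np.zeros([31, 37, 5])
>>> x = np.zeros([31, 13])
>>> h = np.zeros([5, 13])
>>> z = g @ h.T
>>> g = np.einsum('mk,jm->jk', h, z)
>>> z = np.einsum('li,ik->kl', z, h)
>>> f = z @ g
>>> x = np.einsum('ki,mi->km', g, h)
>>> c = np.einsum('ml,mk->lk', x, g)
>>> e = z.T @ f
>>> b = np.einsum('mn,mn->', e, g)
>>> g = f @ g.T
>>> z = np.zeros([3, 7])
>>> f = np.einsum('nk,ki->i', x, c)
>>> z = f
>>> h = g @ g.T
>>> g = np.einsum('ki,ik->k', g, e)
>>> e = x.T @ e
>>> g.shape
(13,)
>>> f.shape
(13,)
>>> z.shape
(13,)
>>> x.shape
(3, 5)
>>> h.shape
(13, 13)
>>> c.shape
(5, 13)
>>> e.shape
(5, 13)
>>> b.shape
()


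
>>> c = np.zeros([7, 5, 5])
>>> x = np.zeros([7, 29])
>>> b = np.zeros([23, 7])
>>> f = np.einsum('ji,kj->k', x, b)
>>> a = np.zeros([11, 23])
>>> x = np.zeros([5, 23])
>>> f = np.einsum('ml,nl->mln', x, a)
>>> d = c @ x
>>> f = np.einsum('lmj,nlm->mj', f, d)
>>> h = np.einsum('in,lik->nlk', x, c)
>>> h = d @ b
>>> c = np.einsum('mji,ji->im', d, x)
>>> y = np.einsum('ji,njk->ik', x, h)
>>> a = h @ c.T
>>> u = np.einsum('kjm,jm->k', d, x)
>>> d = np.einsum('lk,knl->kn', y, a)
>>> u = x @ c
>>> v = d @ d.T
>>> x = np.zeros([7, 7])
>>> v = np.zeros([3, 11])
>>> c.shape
(23, 7)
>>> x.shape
(7, 7)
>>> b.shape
(23, 7)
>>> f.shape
(23, 11)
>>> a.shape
(7, 5, 23)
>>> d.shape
(7, 5)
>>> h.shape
(7, 5, 7)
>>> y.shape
(23, 7)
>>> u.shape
(5, 7)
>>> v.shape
(3, 11)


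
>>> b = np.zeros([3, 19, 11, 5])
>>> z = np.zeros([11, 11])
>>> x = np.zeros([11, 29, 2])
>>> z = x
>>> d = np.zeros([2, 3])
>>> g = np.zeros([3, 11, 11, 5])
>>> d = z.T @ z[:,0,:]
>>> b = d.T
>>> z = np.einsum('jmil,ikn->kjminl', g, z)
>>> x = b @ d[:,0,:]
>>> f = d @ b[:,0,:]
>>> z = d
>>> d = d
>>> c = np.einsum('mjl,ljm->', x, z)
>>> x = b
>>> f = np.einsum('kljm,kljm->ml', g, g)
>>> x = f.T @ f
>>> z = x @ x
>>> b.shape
(2, 29, 2)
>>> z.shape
(11, 11)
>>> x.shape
(11, 11)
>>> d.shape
(2, 29, 2)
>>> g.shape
(3, 11, 11, 5)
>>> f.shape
(5, 11)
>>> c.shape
()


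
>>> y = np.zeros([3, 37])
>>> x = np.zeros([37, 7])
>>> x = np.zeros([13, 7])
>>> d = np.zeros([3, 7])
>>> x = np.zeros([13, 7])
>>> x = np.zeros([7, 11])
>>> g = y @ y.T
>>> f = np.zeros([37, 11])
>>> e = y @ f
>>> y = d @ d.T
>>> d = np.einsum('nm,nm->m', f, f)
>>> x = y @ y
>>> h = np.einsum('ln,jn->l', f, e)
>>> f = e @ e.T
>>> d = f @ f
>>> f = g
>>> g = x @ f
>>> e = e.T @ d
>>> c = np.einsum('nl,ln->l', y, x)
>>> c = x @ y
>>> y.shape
(3, 3)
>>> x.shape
(3, 3)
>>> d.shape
(3, 3)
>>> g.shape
(3, 3)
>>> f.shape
(3, 3)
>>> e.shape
(11, 3)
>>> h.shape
(37,)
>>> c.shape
(3, 3)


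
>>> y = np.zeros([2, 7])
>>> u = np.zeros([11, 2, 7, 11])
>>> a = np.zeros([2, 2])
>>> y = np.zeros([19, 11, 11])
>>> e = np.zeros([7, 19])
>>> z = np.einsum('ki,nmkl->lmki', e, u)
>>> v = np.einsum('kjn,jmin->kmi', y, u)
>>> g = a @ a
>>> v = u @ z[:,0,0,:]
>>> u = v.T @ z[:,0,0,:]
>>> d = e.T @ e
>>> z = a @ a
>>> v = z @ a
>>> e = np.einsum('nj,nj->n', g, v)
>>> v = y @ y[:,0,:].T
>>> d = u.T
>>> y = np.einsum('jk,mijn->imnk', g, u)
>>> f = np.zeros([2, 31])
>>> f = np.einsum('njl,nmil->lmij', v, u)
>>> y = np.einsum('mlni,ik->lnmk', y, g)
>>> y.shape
(19, 19, 7, 2)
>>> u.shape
(19, 7, 2, 19)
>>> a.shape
(2, 2)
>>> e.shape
(2,)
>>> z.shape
(2, 2)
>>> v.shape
(19, 11, 19)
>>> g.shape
(2, 2)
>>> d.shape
(19, 2, 7, 19)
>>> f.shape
(19, 7, 2, 11)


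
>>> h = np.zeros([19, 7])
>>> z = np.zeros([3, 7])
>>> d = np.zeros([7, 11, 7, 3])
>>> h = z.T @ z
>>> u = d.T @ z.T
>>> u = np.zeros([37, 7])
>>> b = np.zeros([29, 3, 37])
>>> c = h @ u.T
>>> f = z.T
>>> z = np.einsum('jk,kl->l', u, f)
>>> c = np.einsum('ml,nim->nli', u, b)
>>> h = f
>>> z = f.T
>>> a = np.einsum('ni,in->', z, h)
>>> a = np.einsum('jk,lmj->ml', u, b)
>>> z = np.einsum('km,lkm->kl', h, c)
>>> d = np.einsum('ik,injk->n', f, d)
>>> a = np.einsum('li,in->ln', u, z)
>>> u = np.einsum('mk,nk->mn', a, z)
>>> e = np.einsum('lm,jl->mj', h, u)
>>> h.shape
(7, 3)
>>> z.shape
(7, 29)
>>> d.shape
(11,)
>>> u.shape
(37, 7)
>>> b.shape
(29, 3, 37)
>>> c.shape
(29, 7, 3)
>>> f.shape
(7, 3)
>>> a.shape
(37, 29)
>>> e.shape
(3, 37)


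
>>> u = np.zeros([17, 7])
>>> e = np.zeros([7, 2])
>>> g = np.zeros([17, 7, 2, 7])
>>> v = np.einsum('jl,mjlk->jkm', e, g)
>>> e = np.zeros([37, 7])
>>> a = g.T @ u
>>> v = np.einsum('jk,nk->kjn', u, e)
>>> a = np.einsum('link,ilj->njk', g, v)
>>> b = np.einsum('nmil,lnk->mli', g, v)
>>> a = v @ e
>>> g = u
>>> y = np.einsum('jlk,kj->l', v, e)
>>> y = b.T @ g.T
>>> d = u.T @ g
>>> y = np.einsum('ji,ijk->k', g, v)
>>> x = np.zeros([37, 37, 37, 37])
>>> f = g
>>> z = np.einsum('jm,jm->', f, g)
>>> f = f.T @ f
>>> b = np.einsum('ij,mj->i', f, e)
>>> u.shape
(17, 7)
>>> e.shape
(37, 7)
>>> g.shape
(17, 7)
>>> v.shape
(7, 17, 37)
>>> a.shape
(7, 17, 7)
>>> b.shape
(7,)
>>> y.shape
(37,)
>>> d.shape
(7, 7)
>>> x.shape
(37, 37, 37, 37)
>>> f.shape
(7, 7)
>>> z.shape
()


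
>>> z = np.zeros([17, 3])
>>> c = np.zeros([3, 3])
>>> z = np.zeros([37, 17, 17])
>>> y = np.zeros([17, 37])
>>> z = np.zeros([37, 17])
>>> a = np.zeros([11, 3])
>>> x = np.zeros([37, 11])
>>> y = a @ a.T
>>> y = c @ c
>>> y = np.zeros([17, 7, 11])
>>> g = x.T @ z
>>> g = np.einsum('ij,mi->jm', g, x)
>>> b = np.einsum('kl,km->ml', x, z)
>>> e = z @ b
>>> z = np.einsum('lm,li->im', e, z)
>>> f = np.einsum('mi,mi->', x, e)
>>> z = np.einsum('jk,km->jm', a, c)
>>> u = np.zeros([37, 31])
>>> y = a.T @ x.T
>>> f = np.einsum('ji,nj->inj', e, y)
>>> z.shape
(11, 3)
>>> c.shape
(3, 3)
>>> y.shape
(3, 37)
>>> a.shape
(11, 3)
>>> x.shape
(37, 11)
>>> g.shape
(17, 37)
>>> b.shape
(17, 11)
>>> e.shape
(37, 11)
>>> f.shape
(11, 3, 37)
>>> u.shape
(37, 31)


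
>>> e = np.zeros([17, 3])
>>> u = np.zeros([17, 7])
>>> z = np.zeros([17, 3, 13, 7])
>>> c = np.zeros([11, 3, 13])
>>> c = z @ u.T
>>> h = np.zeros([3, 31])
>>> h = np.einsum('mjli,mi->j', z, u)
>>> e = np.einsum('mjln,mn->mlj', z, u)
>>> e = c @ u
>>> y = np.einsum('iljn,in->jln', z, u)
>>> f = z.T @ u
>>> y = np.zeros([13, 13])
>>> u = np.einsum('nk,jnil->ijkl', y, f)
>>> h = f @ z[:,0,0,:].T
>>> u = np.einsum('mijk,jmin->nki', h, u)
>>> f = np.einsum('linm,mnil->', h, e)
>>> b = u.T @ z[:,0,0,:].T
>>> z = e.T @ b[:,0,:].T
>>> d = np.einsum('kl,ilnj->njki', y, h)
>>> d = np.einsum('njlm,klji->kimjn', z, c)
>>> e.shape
(17, 3, 13, 7)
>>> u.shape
(7, 17, 13)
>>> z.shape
(7, 13, 3, 13)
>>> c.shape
(17, 3, 13, 17)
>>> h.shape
(7, 13, 3, 17)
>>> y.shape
(13, 13)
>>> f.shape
()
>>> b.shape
(13, 17, 17)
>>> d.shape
(17, 17, 13, 13, 7)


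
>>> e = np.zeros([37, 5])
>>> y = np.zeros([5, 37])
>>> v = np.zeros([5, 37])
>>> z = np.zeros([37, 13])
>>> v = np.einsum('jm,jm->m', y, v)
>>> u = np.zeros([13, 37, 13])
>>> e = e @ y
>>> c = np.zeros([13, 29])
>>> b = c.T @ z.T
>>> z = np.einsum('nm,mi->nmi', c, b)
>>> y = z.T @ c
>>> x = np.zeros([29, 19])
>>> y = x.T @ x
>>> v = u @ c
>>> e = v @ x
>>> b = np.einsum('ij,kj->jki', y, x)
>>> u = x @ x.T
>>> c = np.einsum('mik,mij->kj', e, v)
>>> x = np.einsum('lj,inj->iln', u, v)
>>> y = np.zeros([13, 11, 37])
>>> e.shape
(13, 37, 19)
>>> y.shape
(13, 11, 37)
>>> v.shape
(13, 37, 29)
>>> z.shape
(13, 29, 37)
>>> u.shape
(29, 29)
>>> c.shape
(19, 29)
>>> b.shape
(19, 29, 19)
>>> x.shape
(13, 29, 37)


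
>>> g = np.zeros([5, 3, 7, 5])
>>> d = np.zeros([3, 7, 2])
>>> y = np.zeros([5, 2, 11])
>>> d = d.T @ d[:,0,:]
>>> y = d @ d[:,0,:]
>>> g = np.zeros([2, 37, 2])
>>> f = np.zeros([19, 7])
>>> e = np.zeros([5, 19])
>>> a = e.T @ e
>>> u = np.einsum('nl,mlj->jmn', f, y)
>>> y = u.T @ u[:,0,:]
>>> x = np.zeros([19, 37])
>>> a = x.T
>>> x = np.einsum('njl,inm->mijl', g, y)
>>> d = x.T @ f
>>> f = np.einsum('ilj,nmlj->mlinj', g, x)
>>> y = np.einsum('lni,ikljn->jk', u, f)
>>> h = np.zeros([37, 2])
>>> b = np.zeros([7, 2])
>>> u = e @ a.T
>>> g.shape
(2, 37, 2)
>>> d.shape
(2, 37, 19, 7)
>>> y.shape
(19, 37)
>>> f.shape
(19, 37, 2, 19, 2)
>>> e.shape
(5, 19)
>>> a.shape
(37, 19)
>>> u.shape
(5, 37)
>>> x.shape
(19, 19, 37, 2)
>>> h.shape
(37, 2)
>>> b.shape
(7, 2)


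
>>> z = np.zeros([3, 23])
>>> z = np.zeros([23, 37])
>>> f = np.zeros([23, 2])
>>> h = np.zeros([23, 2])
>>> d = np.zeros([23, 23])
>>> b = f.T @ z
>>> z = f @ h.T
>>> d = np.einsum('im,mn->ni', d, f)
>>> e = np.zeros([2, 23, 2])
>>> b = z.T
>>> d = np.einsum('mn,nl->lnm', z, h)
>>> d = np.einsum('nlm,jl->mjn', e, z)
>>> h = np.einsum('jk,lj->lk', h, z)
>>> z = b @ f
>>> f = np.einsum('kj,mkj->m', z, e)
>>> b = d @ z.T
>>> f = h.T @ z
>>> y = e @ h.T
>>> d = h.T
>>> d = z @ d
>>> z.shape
(23, 2)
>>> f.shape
(2, 2)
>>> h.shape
(23, 2)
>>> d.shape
(23, 23)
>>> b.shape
(2, 23, 23)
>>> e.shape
(2, 23, 2)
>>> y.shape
(2, 23, 23)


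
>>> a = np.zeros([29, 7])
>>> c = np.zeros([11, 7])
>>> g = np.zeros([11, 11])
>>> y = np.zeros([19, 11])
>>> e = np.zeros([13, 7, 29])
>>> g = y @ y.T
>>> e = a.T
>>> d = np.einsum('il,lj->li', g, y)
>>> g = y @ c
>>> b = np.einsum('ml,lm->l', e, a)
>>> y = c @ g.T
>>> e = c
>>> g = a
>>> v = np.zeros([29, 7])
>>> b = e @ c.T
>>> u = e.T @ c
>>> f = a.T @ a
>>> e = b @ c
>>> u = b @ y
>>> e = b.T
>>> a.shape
(29, 7)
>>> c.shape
(11, 7)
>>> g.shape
(29, 7)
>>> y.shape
(11, 19)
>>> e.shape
(11, 11)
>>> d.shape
(19, 19)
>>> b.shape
(11, 11)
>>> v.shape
(29, 7)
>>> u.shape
(11, 19)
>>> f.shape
(7, 7)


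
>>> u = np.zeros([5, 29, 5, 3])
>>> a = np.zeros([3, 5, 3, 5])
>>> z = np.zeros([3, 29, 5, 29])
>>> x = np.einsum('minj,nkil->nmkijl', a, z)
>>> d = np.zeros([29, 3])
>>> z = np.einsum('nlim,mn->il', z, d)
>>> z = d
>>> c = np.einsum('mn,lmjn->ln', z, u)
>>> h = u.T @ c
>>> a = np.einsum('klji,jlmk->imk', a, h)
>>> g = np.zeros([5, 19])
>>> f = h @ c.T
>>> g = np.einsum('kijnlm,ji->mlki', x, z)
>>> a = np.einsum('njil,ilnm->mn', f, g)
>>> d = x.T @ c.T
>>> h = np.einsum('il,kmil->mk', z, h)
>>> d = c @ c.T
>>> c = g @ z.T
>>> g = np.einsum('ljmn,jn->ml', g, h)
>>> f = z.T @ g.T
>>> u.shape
(5, 29, 5, 3)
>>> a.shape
(3, 3)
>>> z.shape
(29, 3)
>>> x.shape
(3, 3, 29, 5, 5, 29)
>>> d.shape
(5, 5)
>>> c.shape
(29, 5, 3, 29)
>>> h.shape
(5, 3)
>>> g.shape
(3, 29)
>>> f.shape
(3, 3)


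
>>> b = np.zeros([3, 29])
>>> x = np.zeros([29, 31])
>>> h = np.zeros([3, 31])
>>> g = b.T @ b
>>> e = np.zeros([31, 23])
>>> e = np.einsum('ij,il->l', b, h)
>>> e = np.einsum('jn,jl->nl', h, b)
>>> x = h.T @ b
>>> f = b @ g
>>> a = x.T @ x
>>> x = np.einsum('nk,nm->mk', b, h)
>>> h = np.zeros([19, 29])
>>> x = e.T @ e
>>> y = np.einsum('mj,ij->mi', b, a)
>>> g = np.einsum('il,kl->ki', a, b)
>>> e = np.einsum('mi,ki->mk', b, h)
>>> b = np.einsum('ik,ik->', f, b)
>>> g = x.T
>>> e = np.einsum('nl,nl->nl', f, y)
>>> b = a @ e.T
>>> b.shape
(29, 3)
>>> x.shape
(29, 29)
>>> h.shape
(19, 29)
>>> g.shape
(29, 29)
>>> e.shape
(3, 29)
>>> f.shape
(3, 29)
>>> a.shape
(29, 29)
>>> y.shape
(3, 29)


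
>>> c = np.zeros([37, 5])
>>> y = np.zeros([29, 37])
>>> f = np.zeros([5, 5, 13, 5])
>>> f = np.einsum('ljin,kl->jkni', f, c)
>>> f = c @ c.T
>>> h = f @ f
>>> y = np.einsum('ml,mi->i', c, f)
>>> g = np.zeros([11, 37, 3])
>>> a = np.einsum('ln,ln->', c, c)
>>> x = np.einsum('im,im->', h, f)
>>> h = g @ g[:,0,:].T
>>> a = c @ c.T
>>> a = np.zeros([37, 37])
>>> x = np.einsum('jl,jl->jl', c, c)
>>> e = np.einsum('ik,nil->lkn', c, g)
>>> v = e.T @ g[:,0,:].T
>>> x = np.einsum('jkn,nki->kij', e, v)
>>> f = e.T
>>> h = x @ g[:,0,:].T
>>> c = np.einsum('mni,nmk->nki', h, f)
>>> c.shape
(11, 3, 11)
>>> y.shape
(37,)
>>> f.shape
(11, 5, 3)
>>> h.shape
(5, 11, 11)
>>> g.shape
(11, 37, 3)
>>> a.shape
(37, 37)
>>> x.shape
(5, 11, 3)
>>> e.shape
(3, 5, 11)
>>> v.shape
(11, 5, 11)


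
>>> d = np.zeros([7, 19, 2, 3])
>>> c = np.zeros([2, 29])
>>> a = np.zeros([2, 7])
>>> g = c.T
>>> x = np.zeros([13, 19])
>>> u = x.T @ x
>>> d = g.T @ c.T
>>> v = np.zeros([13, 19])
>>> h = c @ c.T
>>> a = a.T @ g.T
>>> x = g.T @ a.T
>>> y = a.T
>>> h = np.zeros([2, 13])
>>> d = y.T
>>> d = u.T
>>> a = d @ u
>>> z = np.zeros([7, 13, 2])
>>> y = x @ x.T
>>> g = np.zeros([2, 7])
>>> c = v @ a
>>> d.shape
(19, 19)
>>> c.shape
(13, 19)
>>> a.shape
(19, 19)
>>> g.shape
(2, 7)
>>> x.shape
(2, 7)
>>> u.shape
(19, 19)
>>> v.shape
(13, 19)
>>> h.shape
(2, 13)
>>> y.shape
(2, 2)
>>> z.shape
(7, 13, 2)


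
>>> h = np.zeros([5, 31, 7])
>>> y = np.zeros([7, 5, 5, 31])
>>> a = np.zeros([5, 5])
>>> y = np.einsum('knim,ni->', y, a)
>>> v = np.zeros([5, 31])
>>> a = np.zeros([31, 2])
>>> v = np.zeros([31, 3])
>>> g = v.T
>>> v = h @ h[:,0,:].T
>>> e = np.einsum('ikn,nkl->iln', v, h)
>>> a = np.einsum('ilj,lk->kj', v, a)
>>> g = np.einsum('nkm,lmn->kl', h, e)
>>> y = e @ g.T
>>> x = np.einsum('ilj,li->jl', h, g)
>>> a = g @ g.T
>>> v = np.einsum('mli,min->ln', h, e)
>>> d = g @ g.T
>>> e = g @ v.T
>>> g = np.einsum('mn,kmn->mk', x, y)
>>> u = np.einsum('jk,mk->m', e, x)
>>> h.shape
(5, 31, 7)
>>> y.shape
(5, 7, 31)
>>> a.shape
(31, 31)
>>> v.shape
(31, 5)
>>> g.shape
(7, 5)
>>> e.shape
(31, 31)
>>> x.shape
(7, 31)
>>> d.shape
(31, 31)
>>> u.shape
(7,)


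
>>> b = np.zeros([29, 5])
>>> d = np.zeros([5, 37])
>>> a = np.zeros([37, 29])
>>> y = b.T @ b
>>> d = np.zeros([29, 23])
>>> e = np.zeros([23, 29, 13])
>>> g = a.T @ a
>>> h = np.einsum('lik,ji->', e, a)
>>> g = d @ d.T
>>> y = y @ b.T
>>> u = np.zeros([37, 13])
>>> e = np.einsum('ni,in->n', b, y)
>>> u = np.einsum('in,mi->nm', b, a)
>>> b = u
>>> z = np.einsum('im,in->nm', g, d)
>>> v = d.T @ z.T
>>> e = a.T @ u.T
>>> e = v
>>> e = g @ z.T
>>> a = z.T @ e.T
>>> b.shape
(5, 37)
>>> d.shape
(29, 23)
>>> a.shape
(29, 29)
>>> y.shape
(5, 29)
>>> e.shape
(29, 23)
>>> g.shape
(29, 29)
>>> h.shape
()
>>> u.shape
(5, 37)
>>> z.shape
(23, 29)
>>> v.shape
(23, 23)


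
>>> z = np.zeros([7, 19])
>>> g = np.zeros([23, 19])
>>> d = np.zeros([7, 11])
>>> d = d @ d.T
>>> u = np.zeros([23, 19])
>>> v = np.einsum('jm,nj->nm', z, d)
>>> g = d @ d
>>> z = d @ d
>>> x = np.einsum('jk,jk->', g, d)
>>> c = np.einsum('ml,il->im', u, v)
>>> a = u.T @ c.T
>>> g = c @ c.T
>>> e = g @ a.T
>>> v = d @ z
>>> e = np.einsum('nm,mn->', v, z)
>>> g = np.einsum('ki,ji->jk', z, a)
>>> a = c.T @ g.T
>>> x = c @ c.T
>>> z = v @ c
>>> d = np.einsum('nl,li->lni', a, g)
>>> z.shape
(7, 23)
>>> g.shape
(19, 7)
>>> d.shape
(19, 23, 7)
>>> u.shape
(23, 19)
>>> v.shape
(7, 7)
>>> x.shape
(7, 7)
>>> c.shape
(7, 23)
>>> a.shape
(23, 19)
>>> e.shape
()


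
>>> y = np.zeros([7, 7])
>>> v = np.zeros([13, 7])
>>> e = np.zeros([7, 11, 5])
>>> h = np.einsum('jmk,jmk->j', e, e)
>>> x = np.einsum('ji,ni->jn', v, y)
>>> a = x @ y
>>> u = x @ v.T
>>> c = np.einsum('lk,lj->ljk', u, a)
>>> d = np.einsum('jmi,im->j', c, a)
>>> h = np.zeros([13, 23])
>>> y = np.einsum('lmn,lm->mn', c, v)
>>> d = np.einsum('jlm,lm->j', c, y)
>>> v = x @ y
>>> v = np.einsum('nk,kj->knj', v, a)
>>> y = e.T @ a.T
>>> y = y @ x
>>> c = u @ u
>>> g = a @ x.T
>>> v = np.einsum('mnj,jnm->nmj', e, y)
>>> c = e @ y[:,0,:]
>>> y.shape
(5, 11, 7)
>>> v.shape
(11, 7, 5)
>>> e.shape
(7, 11, 5)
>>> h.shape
(13, 23)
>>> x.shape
(13, 7)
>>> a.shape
(13, 7)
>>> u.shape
(13, 13)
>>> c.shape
(7, 11, 7)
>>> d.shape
(13,)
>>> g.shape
(13, 13)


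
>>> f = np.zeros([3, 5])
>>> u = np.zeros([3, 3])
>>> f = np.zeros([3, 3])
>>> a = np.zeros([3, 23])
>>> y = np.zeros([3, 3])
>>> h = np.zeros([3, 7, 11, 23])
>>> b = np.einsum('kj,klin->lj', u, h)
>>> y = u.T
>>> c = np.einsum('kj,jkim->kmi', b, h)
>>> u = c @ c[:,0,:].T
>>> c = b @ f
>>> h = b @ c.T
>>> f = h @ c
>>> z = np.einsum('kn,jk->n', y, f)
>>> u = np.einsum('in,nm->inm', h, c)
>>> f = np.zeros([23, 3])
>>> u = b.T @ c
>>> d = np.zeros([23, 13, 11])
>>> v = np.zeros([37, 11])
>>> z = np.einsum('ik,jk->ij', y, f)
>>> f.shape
(23, 3)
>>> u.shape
(3, 3)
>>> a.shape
(3, 23)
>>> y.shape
(3, 3)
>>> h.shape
(7, 7)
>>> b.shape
(7, 3)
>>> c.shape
(7, 3)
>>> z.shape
(3, 23)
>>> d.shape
(23, 13, 11)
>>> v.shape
(37, 11)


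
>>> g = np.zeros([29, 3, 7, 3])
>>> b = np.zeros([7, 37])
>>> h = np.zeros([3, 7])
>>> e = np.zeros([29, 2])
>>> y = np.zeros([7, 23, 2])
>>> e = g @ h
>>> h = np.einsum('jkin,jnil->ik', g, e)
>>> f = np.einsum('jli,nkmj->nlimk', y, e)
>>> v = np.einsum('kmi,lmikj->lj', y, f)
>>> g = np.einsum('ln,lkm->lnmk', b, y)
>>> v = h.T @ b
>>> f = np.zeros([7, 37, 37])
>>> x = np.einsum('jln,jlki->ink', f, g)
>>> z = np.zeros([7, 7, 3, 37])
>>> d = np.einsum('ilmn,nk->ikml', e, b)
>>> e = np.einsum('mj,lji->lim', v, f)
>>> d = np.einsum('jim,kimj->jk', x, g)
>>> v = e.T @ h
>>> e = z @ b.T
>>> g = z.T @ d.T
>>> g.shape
(37, 3, 7, 23)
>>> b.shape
(7, 37)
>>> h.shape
(7, 3)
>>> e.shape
(7, 7, 3, 7)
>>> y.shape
(7, 23, 2)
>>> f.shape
(7, 37, 37)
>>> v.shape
(3, 37, 3)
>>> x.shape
(23, 37, 2)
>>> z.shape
(7, 7, 3, 37)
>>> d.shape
(23, 7)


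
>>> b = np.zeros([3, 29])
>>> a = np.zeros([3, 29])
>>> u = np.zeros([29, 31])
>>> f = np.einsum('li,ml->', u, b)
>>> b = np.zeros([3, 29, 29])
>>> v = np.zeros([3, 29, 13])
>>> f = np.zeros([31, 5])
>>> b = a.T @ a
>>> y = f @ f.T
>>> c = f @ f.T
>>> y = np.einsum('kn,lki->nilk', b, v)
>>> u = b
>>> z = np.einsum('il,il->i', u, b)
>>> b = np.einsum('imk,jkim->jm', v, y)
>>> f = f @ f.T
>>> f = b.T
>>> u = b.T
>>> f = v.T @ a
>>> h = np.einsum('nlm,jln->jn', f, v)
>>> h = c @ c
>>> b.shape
(29, 29)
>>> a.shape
(3, 29)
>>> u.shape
(29, 29)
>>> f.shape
(13, 29, 29)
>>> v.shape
(3, 29, 13)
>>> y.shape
(29, 13, 3, 29)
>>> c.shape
(31, 31)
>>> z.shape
(29,)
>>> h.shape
(31, 31)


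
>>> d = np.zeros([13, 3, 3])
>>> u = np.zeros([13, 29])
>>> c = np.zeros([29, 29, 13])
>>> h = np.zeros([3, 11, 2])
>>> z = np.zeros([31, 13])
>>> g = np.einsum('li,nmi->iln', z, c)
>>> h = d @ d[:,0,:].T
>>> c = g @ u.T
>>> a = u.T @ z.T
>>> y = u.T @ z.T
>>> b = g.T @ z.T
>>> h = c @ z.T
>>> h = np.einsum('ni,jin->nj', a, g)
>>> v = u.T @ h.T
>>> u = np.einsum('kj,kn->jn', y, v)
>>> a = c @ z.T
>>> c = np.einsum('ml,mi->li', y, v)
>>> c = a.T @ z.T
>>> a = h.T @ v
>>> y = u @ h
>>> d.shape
(13, 3, 3)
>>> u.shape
(31, 29)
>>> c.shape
(31, 31, 31)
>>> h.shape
(29, 13)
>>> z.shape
(31, 13)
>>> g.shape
(13, 31, 29)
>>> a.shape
(13, 29)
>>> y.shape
(31, 13)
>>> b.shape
(29, 31, 31)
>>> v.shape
(29, 29)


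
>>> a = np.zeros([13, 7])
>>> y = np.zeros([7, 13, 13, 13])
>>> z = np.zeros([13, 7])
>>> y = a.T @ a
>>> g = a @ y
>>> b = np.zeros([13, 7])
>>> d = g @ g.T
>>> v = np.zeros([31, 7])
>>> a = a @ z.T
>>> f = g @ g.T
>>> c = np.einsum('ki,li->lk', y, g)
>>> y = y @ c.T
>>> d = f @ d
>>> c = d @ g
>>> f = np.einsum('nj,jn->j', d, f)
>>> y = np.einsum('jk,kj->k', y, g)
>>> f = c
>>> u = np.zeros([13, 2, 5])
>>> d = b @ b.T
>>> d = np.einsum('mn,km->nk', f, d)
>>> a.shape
(13, 13)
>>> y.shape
(13,)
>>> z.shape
(13, 7)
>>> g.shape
(13, 7)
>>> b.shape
(13, 7)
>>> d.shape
(7, 13)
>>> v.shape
(31, 7)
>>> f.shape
(13, 7)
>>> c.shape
(13, 7)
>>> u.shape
(13, 2, 5)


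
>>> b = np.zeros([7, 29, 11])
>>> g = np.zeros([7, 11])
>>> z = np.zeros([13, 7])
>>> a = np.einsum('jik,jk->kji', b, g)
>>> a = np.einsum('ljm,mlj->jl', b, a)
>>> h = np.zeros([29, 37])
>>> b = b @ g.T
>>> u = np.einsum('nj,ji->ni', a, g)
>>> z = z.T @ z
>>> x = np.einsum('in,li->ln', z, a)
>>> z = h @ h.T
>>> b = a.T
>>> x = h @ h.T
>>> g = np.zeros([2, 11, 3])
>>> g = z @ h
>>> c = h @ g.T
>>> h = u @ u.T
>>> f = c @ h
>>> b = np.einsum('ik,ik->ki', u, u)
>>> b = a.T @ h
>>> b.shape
(7, 29)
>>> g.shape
(29, 37)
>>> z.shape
(29, 29)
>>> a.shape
(29, 7)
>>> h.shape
(29, 29)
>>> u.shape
(29, 11)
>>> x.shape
(29, 29)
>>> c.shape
(29, 29)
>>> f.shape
(29, 29)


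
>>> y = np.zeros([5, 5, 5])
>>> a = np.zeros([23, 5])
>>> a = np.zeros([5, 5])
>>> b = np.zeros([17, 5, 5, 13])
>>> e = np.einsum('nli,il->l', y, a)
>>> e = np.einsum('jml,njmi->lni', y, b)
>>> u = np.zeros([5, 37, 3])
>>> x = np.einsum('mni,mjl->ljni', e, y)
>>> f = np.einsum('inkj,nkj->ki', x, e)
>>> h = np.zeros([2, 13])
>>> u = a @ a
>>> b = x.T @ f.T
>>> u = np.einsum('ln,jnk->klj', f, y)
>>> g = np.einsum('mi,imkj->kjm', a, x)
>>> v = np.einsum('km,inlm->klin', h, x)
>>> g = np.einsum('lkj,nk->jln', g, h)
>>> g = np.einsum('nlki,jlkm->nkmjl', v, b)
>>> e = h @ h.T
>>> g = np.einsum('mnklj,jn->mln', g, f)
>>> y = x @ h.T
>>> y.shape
(5, 5, 17, 2)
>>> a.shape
(5, 5)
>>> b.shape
(13, 17, 5, 17)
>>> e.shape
(2, 2)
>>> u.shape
(5, 17, 5)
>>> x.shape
(5, 5, 17, 13)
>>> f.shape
(17, 5)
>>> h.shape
(2, 13)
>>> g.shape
(2, 13, 5)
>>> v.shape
(2, 17, 5, 5)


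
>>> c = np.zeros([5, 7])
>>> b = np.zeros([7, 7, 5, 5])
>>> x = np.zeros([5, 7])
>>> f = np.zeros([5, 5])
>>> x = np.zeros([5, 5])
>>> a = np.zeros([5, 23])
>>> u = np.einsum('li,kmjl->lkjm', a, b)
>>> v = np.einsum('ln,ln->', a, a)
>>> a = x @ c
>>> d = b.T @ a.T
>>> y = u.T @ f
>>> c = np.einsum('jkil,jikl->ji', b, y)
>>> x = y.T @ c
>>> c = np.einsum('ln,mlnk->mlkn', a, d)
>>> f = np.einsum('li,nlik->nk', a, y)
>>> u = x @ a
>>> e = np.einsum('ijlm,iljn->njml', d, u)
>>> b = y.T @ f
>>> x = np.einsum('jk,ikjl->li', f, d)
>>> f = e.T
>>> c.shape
(5, 5, 5, 7)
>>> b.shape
(5, 7, 5, 5)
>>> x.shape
(5, 5)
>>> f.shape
(7, 5, 5, 7)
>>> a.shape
(5, 7)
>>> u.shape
(5, 7, 5, 7)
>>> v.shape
()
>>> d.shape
(5, 5, 7, 5)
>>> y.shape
(7, 5, 7, 5)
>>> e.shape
(7, 5, 5, 7)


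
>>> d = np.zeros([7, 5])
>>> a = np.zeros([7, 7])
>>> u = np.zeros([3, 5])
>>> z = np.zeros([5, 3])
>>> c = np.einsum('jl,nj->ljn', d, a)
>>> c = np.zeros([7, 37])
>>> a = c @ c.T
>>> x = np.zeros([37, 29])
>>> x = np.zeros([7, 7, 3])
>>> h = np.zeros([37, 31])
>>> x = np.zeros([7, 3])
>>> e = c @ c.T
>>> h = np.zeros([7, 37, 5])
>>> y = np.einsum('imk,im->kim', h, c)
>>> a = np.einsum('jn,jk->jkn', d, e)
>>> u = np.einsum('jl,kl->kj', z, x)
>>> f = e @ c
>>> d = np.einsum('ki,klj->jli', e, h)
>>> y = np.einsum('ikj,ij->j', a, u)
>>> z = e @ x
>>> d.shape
(5, 37, 7)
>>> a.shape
(7, 7, 5)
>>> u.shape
(7, 5)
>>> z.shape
(7, 3)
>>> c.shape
(7, 37)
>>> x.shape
(7, 3)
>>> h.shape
(7, 37, 5)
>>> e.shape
(7, 7)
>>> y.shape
(5,)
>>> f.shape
(7, 37)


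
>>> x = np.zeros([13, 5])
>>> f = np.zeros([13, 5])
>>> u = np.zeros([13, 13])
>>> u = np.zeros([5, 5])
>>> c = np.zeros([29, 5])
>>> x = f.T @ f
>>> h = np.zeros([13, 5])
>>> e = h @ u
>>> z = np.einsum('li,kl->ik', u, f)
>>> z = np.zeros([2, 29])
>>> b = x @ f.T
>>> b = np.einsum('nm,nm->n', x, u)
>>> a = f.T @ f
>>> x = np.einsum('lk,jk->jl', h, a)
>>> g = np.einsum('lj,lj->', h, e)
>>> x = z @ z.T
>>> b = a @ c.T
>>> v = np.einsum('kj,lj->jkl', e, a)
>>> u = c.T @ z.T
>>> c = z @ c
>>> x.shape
(2, 2)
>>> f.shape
(13, 5)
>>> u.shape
(5, 2)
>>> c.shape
(2, 5)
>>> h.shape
(13, 5)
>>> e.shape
(13, 5)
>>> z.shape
(2, 29)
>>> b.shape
(5, 29)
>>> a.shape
(5, 5)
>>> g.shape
()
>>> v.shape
(5, 13, 5)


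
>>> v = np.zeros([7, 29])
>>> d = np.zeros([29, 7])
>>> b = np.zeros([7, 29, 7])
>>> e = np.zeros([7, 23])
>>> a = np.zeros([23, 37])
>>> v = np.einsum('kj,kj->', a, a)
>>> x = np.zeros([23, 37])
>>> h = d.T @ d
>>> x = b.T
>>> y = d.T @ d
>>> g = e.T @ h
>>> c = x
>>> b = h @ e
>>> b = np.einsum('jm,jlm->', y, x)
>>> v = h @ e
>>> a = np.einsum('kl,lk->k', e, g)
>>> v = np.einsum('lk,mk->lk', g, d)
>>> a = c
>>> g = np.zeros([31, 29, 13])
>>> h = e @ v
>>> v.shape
(23, 7)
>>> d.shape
(29, 7)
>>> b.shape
()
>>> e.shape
(7, 23)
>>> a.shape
(7, 29, 7)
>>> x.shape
(7, 29, 7)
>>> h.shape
(7, 7)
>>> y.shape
(7, 7)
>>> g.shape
(31, 29, 13)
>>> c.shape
(7, 29, 7)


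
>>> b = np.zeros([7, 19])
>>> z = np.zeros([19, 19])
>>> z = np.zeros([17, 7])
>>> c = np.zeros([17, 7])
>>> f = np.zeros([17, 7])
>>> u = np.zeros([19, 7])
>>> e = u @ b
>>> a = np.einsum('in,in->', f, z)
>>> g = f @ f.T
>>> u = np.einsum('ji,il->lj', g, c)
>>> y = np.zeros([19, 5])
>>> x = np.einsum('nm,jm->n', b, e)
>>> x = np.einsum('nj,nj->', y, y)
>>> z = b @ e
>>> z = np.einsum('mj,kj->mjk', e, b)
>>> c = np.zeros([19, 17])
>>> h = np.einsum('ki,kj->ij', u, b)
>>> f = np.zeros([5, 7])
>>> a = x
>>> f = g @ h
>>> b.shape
(7, 19)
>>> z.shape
(19, 19, 7)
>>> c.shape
(19, 17)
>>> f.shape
(17, 19)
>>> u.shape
(7, 17)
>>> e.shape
(19, 19)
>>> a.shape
()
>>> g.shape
(17, 17)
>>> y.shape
(19, 5)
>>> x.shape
()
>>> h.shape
(17, 19)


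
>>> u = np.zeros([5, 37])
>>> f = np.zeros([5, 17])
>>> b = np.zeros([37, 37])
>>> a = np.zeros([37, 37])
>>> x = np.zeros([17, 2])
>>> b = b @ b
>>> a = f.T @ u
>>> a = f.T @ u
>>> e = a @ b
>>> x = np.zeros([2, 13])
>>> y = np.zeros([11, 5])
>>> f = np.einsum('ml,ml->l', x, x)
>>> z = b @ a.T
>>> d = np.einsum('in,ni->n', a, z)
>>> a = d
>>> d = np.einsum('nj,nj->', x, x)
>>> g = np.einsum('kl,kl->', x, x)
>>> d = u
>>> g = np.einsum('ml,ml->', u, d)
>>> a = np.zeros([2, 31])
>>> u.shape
(5, 37)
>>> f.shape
(13,)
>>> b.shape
(37, 37)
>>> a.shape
(2, 31)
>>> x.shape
(2, 13)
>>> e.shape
(17, 37)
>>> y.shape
(11, 5)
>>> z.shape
(37, 17)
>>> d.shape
(5, 37)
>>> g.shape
()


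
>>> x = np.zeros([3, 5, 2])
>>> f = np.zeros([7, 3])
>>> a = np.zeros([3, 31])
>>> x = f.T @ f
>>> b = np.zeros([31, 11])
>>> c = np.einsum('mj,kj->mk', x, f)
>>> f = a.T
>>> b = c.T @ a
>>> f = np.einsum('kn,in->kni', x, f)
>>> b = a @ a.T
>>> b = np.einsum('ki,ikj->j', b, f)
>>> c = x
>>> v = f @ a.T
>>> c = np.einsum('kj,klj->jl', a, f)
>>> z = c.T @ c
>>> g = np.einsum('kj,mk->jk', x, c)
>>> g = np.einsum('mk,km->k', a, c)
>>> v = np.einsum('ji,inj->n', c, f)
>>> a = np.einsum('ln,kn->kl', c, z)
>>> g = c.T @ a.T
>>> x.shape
(3, 3)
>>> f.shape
(3, 3, 31)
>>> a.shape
(3, 31)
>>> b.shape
(31,)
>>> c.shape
(31, 3)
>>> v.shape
(3,)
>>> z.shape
(3, 3)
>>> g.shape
(3, 3)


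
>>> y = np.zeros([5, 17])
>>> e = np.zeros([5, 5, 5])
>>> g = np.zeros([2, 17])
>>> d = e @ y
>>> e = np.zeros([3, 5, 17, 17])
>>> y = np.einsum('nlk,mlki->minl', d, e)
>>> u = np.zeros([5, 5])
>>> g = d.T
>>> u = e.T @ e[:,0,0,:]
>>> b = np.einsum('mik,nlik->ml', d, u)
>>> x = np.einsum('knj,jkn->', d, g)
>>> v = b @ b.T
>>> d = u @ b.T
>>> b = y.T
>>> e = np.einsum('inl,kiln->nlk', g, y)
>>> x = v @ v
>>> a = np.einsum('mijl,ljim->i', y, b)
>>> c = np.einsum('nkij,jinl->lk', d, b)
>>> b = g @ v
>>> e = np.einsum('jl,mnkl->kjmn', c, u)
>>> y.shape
(3, 17, 5, 5)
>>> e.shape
(5, 3, 17, 17)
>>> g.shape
(17, 5, 5)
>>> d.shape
(17, 17, 5, 5)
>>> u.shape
(17, 17, 5, 17)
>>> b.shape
(17, 5, 5)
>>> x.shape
(5, 5)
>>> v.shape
(5, 5)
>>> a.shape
(17,)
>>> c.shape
(3, 17)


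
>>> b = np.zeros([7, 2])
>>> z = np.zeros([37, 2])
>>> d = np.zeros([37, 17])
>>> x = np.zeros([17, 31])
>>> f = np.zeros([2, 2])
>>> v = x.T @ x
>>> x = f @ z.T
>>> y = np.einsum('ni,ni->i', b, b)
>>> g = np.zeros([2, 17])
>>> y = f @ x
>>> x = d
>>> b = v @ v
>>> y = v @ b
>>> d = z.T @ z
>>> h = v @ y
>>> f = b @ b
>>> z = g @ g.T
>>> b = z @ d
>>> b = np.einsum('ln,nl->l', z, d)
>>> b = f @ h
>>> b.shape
(31, 31)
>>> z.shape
(2, 2)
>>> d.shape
(2, 2)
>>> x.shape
(37, 17)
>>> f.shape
(31, 31)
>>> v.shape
(31, 31)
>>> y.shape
(31, 31)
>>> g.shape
(2, 17)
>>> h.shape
(31, 31)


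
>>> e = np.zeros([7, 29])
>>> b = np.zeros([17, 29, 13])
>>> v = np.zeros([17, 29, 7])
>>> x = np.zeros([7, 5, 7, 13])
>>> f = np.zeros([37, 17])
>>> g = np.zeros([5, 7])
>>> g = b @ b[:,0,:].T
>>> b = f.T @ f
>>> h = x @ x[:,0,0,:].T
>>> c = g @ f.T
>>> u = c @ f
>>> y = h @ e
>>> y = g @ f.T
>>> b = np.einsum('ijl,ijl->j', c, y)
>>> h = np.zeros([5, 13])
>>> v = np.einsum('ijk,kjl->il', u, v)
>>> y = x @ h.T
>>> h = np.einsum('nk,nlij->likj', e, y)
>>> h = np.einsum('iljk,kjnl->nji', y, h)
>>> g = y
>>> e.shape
(7, 29)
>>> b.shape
(29,)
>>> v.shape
(17, 7)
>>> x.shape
(7, 5, 7, 13)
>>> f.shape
(37, 17)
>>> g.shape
(7, 5, 7, 5)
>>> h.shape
(29, 7, 7)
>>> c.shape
(17, 29, 37)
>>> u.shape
(17, 29, 17)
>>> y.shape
(7, 5, 7, 5)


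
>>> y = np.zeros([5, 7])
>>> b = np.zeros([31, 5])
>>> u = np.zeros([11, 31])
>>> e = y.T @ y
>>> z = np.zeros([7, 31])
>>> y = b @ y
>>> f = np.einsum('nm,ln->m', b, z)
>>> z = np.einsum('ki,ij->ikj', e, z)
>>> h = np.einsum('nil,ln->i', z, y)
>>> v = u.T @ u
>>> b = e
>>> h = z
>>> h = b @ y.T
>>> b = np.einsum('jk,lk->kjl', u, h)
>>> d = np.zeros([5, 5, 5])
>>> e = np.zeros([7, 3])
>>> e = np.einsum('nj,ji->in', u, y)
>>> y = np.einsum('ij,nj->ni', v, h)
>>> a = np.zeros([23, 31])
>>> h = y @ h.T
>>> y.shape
(7, 31)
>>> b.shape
(31, 11, 7)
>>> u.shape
(11, 31)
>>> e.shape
(7, 11)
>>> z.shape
(7, 7, 31)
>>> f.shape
(5,)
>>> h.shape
(7, 7)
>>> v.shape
(31, 31)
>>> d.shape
(5, 5, 5)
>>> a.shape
(23, 31)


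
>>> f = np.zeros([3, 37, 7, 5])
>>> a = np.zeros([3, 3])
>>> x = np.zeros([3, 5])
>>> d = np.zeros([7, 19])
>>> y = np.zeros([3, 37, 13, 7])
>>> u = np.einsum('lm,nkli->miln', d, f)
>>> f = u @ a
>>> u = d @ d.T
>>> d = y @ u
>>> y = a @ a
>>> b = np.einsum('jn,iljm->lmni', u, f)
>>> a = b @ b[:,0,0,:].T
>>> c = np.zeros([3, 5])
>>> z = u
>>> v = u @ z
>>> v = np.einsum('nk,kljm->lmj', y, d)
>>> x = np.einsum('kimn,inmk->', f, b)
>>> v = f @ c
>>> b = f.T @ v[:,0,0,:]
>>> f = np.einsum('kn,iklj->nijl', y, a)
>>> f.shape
(3, 5, 5, 7)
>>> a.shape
(5, 3, 7, 5)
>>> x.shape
()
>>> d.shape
(3, 37, 13, 7)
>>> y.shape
(3, 3)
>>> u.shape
(7, 7)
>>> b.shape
(3, 7, 5, 5)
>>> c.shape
(3, 5)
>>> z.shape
(7, 7)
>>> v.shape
(19, 5, 7, 5)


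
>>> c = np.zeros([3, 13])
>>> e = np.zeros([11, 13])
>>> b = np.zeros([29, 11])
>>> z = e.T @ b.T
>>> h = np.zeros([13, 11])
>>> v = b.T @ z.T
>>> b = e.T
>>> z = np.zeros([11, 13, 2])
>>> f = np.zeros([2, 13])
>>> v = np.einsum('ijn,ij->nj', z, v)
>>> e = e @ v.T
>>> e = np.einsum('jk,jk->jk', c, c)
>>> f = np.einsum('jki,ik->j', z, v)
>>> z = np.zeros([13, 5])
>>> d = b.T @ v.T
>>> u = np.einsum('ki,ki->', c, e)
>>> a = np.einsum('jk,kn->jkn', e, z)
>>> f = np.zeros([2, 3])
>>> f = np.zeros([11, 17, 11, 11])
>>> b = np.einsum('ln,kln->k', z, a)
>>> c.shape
(3, 13)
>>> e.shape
(3, 13)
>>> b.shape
(3,)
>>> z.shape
(13, 5)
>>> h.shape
(13, 11)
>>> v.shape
(2, 13)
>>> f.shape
(11, 17, 11, 11)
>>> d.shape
(11, 2)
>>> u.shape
()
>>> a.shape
(3, 13, 5)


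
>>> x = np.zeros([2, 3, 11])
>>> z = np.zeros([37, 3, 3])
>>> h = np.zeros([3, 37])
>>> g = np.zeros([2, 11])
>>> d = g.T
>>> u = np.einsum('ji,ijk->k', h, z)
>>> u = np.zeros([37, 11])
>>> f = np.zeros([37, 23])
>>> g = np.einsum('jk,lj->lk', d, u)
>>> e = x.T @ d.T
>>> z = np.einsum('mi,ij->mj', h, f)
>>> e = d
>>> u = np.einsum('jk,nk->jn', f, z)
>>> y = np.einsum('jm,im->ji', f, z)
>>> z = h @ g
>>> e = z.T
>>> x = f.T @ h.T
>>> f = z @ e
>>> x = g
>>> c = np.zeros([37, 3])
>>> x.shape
(37, 2)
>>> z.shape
(3, 2)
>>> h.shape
(3, 37)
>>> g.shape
(37, 2)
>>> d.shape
(11, 2)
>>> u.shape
(37, 3)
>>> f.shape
(3, 3)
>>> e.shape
(2, 3)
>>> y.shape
(37, 3)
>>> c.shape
(37, 3)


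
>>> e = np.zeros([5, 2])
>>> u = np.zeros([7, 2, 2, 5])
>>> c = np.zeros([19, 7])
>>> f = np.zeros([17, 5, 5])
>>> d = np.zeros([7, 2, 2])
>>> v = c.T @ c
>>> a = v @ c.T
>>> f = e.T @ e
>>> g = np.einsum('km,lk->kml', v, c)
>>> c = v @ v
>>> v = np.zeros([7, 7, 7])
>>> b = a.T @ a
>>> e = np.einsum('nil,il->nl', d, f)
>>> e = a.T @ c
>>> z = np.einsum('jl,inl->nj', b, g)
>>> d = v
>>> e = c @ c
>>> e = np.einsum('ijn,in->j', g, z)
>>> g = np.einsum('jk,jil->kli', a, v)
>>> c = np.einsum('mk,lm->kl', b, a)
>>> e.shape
(7,)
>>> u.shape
(7, 2, 2, 5)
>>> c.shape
(19, 7)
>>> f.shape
(2, 2)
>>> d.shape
(7, 7, 7)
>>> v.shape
(7, 7, 7)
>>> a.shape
(7, 19)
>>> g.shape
(19, 7, 7)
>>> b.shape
(19, 19)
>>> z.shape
(7, 19)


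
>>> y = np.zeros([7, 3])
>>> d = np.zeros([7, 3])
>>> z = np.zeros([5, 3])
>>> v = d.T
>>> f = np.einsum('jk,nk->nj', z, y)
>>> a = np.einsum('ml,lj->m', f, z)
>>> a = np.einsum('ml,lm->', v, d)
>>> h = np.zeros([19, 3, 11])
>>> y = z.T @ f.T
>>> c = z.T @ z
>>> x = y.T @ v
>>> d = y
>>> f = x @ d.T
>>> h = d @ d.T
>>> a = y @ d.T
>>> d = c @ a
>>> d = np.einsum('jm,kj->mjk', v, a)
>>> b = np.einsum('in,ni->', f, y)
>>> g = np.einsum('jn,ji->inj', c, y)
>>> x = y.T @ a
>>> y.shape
(3, 7)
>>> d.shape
(7, 3, 3)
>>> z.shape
(5, 3)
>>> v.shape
(3, 7)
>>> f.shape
(7, 3)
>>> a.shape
(3, 3)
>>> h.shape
(3, 3)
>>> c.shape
(3, 3)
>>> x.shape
(7, 3)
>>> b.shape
()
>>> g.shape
(7, 3, 3)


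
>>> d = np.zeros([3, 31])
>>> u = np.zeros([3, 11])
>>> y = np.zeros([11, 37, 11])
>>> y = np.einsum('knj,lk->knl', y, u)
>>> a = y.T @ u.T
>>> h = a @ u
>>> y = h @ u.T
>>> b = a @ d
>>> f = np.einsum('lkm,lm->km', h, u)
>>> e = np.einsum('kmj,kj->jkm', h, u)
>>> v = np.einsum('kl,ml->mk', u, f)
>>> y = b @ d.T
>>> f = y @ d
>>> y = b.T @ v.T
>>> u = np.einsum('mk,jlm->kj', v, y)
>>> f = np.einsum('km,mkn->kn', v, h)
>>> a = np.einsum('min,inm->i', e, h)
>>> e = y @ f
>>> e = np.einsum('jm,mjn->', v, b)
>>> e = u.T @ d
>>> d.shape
(3, 31)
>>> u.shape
(3, 31)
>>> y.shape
(31, 37, 37)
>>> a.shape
(3,)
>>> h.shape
(3, 37, 11)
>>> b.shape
(3, 37, 31)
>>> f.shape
(37, 11)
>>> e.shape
(31, 31)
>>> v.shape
(37, 3)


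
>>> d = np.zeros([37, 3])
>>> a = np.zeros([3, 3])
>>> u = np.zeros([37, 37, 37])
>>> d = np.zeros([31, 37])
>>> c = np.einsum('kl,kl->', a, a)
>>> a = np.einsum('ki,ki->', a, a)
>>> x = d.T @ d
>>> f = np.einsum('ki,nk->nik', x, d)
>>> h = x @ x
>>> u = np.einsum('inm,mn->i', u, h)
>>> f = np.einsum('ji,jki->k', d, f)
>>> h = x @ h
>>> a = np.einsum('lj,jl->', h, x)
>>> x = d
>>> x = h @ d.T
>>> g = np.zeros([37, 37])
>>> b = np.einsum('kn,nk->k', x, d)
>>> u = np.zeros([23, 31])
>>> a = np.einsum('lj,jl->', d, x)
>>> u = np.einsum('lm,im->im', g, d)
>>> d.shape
(31, 37)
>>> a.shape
()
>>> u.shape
(31, 37)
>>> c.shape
()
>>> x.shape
(37, 31)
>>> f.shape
(37,)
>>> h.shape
(37, 37)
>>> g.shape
(37, 37)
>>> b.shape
(37,)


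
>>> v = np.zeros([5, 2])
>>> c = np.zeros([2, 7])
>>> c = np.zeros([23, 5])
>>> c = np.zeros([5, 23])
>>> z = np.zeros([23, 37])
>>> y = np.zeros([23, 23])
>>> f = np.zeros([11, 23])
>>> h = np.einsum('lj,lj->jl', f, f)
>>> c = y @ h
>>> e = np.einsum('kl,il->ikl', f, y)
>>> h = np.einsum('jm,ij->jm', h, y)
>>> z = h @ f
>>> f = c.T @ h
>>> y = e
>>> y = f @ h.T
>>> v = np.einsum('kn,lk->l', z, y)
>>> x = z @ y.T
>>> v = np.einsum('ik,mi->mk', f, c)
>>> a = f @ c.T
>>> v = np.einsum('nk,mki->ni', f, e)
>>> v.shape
(11, 23)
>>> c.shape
(23, 11)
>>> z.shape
(23, 23)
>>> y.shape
(11, 23)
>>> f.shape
(11, 11)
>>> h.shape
(23, 11)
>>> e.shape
(23, 11, 23)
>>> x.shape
(23, 11)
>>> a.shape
(11, 23)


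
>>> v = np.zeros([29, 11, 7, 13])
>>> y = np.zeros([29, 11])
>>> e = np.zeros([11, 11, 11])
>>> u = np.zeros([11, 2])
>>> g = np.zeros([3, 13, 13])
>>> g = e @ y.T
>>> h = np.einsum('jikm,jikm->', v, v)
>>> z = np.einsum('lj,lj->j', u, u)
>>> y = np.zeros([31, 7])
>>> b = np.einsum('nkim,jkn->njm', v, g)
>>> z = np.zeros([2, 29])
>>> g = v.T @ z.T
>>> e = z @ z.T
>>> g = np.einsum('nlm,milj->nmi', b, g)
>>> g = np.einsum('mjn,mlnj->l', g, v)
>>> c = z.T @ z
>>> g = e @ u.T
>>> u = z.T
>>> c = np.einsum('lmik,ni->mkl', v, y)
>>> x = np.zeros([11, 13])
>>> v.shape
(29, 11, 7, 13)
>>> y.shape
(31, 7)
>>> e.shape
(2, 2)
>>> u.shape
(29, 2)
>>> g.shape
(2, 11)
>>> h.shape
()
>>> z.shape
(2, 29)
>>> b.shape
(29, 11, 13)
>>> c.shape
(11, 13, 29)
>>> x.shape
(11, 13)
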